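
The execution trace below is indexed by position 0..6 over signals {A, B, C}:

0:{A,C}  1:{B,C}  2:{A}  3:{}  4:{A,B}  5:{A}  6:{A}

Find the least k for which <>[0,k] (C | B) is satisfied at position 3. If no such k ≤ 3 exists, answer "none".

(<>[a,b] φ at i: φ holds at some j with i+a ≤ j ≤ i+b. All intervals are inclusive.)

Scan j = 3,4,… for (C | B):
  j=3: fails
  j=4: holds
First hit at j=4, so smallest k = 4-3 = 1.

1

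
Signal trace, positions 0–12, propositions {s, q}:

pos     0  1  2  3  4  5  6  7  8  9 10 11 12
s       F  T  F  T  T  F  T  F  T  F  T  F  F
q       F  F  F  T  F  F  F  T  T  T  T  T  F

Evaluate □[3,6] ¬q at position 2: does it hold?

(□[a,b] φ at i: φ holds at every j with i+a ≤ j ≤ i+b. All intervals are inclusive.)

Check ¬q at every j in [5,8]:
  j=5: true
  j=6: true
  j=7: false
  j=8: false
Fails at j=7 → formula fails.

False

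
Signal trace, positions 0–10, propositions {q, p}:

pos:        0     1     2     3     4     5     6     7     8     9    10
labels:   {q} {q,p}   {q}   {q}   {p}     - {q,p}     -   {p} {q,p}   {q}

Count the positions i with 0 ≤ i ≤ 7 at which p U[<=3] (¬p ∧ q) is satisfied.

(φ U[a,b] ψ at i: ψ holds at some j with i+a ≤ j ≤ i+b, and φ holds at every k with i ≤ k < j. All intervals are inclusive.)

4

Evaluate at each i in [0,7]:
  i=0: ✓ (rhs at j=0)
  i=1: ✓ (rhs at j=2; lhs holds on [1,1])
  i=2: ✓ (rhs at j=2)
  i=3: ✓ (rhs at j=3)
  i=4: ✗ (no rhs in [4,7])
  i=5: ✗ (no rhs in [5,8])
  i=6: ✗ (no rhs in [6,9])
  i=7: ✗ (lhs fails at k=7 before rhs at j=10)
Positions where it holds: {0, 1, 2, 3} → 4.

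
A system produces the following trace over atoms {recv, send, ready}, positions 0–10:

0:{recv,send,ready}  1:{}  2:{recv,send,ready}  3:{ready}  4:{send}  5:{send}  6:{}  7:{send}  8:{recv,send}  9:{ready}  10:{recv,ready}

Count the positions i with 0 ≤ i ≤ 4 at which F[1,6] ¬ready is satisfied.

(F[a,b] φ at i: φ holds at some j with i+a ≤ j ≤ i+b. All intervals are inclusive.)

Evaluate at each i in [0,4]:
  i=0: ✓ (witness j=1)
  i=1: ✓ (witness j=4)
  i=2: ✓ (witness j=4)
  i=3: ✓ (witness j=4)
  i=4: ✓ (witness j=5)
Positions where it holds: {0, 1, 2, 3, 4} → 5.

5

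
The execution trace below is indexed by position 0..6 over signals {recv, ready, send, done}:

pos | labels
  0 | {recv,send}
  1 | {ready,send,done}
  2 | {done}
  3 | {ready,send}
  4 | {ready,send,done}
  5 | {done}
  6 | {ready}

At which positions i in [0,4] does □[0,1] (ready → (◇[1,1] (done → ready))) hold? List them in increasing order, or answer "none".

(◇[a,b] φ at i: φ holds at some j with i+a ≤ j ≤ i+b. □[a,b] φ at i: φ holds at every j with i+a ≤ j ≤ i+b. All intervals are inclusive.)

Evaluate at each i in [0,4]:
  i=0: ✗ (fails at j=1)
  i=1: ✗ (fails at j=1)
  i=2: ✓ (all of [2,3])
  i=3: ✗ (fails at j=4)
  i=4: ✗ (fails at j=4)

2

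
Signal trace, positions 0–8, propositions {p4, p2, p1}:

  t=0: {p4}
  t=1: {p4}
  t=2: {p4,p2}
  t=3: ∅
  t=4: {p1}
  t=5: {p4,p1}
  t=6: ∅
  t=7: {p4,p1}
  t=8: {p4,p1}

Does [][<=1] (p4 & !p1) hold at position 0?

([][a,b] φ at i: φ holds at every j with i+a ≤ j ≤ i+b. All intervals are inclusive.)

Yes

Check (p4 & !p1) at every j in [0,1]:
  j=0: true
  j=1: true
All positions satisfy it → formula holds.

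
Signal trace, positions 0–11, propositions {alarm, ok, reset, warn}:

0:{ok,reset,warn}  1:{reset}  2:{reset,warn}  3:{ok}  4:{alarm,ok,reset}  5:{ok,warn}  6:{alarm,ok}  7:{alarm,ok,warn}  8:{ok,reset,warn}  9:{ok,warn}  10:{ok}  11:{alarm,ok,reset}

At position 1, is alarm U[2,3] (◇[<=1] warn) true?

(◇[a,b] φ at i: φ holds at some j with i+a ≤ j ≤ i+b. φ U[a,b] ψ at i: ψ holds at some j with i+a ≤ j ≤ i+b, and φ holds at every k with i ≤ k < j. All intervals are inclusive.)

Need some j in [3,4] with ◇[<=1] warn, and alarm at every k in [1,j-1].
  j=3: ◇[<=1] warn — fails (none in [3,4]).
  j=4: ◇[<=1] warn holds, but alarm fails at k=1 → not this j.
No j in the window works → until fails.

Does not hold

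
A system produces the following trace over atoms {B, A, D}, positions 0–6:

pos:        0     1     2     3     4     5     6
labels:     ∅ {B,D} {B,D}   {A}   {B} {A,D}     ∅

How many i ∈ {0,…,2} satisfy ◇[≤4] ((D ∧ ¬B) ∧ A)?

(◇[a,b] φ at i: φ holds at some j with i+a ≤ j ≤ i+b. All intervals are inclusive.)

Evaluate at each i in [0,2]:
  i=0: ✗ (none in [0,4])
  i=1: ✓ (witness j=5)
  i=2: ✓ (witness j=5)
Positions where it holds: {1, 2} → 2.

2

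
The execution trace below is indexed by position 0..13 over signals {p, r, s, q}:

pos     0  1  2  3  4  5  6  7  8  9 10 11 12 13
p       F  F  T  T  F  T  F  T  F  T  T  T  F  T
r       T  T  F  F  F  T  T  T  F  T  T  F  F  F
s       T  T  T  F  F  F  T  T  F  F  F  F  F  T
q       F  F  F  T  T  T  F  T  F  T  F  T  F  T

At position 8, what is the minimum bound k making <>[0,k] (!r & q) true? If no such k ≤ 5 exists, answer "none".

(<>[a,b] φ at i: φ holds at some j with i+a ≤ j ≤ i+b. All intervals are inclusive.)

Scan j = 8,9,… for (!r & q):
  j=8: fails
  j=9: fails
  j=10: fails
  j=11: holds
First hit at j=11, so smallest k = 11-8 = 3.

3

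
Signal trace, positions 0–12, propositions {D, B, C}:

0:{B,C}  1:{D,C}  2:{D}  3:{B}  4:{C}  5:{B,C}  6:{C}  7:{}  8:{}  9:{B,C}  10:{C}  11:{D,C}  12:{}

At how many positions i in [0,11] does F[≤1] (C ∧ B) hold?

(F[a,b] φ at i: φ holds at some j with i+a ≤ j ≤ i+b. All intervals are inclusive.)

5

Evaluate at each i in [0,11]:
  i=0: ✓ (witness j=0)
  i=1: ✗ (none in [1,2])
  i=2: ✗ (none in [2,3])
  i=3: ✗ (none in [3,4])
  i=4: ✓ (witness j=5)
  i=5: ✓ (witness j=5)
  i=6: ✗ (none in [6,7])
  i=7: ✗ (none in [7,8])
  i=8: ✓ (witness j=9)
  i=9: ✓ (witness j=9)
  i=10: ✗ (none in [10,11])
  i=11: ✗ (none in [11,12])
Positions where it holds: {0, 4, 5, 8, 9} → 5.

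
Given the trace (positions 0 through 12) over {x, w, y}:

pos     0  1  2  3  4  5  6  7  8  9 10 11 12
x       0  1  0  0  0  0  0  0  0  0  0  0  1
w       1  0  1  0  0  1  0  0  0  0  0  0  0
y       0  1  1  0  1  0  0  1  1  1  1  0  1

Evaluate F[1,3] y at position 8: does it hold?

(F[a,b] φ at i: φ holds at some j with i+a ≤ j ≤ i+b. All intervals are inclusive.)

Check y at each j in [9,11]:
  j=9: true
  j=10: true
  j=11: false
Found at j=9 → formula holds.

Yes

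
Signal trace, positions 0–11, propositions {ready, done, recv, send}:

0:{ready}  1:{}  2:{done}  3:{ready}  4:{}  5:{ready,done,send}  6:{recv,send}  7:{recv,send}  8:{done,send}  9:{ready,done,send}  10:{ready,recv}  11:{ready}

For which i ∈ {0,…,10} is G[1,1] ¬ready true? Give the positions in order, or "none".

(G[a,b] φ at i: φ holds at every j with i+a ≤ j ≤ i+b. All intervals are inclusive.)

0, 1, 3, 5, 6, 7

Evaluate at each i in [0,10]:
  i=0: ✓ (all of [1,1])
  i=1: ✓ (all of [2,2])
  i=2: ✗ (fails at j=3)
  i=3: ✓ (all of [4,4])
  i=4: ✗ (fails at j=5)
  i=5: ✓ (all of [6,6])
  i=6: ✓ (all of [7,7])
  i=7: ✓ (all of [8,8])
  i=8: ✗ (fails at j=9)
  i=9: ✗ (fails at j=10)
  i=10: ✗ (fails at j=11)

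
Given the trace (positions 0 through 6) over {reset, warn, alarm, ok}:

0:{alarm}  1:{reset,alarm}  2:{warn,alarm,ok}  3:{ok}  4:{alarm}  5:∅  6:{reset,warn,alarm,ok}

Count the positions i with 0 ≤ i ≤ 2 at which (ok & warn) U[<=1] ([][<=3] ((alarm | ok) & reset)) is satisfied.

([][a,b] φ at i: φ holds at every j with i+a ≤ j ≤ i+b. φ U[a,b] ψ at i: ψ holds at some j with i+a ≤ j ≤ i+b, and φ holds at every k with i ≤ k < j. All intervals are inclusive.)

0

Evaluate at each i in [0,2]:
  i=0: ✗ (no rhs in [0,1])
  i=1: ✗ (no rhs in [1,2])
  i=2: ✗ (no rhs in [2,3])
Positions where it holds: {} → 0.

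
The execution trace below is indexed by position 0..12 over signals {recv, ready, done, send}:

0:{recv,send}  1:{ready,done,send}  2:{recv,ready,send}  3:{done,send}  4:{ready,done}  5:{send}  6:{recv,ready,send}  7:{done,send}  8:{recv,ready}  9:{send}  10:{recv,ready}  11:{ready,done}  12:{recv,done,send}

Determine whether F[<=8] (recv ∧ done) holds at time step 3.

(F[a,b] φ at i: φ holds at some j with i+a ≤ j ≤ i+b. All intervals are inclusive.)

Check (recv ∧ done) at each j in [3,11]:
  j=3: false
  j=4: false
  j=5: false
  j=6: false
  j=7: false
  j=8: false
  j=9: false
  j=10: false
  j=11: false
No position in the window satisfies it → formula fails.

Does not hold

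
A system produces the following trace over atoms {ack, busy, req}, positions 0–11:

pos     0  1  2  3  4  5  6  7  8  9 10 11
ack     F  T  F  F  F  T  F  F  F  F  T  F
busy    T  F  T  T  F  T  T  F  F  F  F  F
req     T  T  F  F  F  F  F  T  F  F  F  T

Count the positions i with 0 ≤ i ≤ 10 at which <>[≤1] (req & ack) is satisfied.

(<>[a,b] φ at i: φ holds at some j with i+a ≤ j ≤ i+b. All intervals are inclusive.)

2

Evaluate at each i in [0,10]:
  i=0: ✓ (witness j=1)
  i=1: ✓ (witness j=1)
  i=2: ✗ (none in [2,3])
  i=3: ✗ (none in [3,4])
  i=4: ✗ (none in [4,5])
  i=5: ✗ (none in [5,6])
  i=6: ✗ (none in [6,7])
  i=7: ✗ (none in [7,8])
  i=8: ✗ (none in [8,9])
  i=9: ✗ (none in [9,10])
  i=10: ✗ (none in [10,11])
Positions where it holds: {0, 1} → 2.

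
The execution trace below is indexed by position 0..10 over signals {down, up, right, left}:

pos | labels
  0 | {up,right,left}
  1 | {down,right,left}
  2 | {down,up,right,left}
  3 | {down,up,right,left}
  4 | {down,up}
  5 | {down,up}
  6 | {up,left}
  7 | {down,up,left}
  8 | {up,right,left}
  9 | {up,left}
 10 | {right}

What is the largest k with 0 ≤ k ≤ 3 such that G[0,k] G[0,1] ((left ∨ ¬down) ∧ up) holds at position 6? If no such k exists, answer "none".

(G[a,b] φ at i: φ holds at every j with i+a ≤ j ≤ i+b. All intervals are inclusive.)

2

G[0,1] ((left ∨ ¬down) ∧ up) must hold from j=6 onward; find where it first fails.
  j=6: holds
  j=7: holds
  j=8: holds
  j=9: fails
Holds on [6,8], so largest k = 2.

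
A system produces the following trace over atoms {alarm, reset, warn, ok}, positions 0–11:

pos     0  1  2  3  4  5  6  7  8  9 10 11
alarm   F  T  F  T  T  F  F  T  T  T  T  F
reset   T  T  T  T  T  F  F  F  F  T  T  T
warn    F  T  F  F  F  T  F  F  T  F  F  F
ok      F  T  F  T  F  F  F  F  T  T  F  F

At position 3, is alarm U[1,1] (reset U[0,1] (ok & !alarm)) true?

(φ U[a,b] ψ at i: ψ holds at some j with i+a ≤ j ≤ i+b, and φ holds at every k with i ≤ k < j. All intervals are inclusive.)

Need some j in [4,4] with (reset U[0,1] (ok & !alarm)), and alarm at every k in [3,j-1].
  j=4: (reset U[0,1] (ok & !alarm)) — fails.
No j in the window works → until fails.

Does not hold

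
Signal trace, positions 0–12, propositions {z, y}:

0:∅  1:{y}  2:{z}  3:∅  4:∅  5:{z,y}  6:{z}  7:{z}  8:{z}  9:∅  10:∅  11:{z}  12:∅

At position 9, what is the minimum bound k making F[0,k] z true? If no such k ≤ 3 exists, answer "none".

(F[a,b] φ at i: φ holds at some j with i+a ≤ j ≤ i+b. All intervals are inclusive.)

2

Scan j = 9,10,… for z:
  j=9: fails
  j=10: fails
  j=11: holds
First hit at j=11, so smallest k = 11-9 = 2.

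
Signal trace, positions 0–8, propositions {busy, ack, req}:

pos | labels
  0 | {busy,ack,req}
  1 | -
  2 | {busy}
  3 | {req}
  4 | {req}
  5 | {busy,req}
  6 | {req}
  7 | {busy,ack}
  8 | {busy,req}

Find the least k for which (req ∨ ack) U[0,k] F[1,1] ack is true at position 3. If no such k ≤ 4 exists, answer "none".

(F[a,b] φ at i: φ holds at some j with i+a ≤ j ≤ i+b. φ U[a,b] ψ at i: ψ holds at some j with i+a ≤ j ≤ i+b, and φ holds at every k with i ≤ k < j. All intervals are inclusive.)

Need earliest j ≥ 3 with F[1,1] ack, and (req ∨ ack) at every k in [3,j-1].
  j=3: rhs fails.
  j=4: rhs fails.
  j=5: rhs fails.
  j=6: rhs holds; lhs holds on [3,5]. k = 3.

3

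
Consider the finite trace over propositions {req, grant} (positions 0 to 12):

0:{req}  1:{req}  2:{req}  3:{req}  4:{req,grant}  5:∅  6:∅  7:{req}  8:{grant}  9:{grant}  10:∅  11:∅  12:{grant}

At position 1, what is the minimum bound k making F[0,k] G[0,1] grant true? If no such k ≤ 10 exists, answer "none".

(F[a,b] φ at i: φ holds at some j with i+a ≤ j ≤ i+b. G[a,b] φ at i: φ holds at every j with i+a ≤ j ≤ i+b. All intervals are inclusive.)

7

Scan j = 1,2,… for G[0,1] grant:
  j=1: fails
  j=2: fails
  j=3: fails
  j=4: fails
  j=5: fails
  j=6: fails
  j=7: fails
  j=8: holds
First hit at j=8, so smallest k = 8-1 = 7.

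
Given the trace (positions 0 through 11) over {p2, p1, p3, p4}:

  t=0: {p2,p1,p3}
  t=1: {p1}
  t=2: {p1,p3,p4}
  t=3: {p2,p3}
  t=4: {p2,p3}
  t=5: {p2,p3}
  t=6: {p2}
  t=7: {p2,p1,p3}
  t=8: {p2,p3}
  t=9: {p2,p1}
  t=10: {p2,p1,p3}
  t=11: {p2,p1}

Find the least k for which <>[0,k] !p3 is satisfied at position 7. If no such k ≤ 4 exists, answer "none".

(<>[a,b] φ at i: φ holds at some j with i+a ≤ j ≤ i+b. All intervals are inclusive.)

2

Scan j = 7,8,… for !p3:
  j=7: fails
  j=8: fails
  j=9: holds
First hit at j=9, so smallest k = 9-7 = 2.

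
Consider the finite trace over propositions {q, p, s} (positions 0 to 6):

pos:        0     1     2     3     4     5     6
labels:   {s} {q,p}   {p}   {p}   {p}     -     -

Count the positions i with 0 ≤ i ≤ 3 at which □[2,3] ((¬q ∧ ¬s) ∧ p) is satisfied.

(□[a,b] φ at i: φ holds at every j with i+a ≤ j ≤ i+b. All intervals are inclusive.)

Evaluate at each i in [0,3]:
  i=0: ✓ (all of [2,3])
  i=1: ✓ (all of [3,4])
  i=2: ✗ (fails at j=5)
  i=3: ✗ (fails at j=5)
Positions where it holds: {0, 1} → 2.

2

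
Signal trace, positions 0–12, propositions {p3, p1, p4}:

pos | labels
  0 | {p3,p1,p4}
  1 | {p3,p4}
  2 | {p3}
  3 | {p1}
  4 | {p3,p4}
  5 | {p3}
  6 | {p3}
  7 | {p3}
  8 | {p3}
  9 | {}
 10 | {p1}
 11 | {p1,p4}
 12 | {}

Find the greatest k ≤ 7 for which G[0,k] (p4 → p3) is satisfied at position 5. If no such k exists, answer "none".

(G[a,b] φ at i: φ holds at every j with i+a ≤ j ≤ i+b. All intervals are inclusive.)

(p4 → p3) must hold from j=5 onward; find where it first fails.
  j=5: holds
  j=6: holds
  j=7: holds
  j=8: holds
  j=9: holds
  j=10: holds
  j=11: fails
Holds on [5,10], so largest k = 5.

5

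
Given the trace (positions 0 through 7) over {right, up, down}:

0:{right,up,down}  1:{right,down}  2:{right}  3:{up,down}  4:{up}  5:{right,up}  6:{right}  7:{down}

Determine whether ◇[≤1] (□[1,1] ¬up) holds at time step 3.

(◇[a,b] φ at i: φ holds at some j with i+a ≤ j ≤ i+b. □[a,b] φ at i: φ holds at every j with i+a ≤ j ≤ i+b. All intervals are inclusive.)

Check □[1,1] ¬up at each j in [3,4]:
  j=3: fails at 4
  j=4: fails at 5
No position in the window satisfies it → formula fails.

No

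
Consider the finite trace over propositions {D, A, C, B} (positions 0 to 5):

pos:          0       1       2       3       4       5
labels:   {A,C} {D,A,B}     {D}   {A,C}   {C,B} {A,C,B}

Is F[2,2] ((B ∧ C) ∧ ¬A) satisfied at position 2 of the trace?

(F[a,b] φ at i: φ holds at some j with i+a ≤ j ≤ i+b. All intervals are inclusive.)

Yes

Check ((B ∧ C) ∧ ¬A) at each j in [4,4]:
  j=4: true
Found at j=4 → formula holds.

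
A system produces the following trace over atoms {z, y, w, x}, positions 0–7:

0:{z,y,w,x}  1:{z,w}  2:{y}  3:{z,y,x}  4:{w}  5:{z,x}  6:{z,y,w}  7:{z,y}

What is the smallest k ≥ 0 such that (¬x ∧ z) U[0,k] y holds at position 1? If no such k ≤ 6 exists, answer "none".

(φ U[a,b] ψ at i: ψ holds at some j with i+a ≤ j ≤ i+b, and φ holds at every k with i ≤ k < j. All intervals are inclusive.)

1

Need earliest j ≥ 1 with y, and (¬x ∧ z) at every k in [1,j-1].
  j=1: rhs fails.
  j=2: rhs holds; lhs holds on [1,1]. k = 1.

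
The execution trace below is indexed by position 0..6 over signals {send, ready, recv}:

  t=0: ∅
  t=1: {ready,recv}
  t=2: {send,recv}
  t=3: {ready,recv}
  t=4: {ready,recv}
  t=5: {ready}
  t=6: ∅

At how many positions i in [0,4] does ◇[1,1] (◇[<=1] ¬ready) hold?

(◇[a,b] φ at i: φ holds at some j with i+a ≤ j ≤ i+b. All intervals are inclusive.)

Evaluate at each i in [0,4]:
  i=0: ✓ (witness j=1)
  i=1: ✓ (witness j=2)
  i=2: ✗ (none in [3,3])
  i=3: ✗ (none in [4,4])
  i=4: ✓ (witness j=5)
Positions where it holds: {0, 1, 4} → 3.

3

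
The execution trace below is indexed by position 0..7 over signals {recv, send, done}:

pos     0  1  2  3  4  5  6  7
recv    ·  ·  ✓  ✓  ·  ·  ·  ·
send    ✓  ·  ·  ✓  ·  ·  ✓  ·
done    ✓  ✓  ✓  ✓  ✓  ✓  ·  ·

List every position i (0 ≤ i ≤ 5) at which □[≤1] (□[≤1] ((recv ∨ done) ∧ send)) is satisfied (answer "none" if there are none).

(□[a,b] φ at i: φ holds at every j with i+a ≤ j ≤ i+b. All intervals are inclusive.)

none

Evaluate at each i in [0,5]:
  i=0: ✗ (fails at j=0)
  i=1: ✗ (fails at j=1)
  i=2: ✗ (fails at j=2)
  i=3: ✗ (fails at j=3)
  i=4: ✗ (fails at j=4)
  i=5: ✗ (fails at j=5)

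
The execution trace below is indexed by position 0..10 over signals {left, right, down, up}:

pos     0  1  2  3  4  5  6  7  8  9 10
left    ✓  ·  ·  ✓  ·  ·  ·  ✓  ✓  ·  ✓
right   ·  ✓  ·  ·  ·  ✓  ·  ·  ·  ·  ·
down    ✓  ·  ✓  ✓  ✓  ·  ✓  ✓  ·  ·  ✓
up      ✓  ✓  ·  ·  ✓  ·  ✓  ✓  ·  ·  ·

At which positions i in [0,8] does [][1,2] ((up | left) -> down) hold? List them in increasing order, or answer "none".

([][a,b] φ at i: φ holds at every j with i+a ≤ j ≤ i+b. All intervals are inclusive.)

1, 2, 3, 4, 5, 8

Evaluate at each i in [0,8]:
  i=0: ✗ (fails at j=1)
  i=1: ✓ (all of [2,3])
  i=2: ✓ (all of [3,4])
  i=3: ✓ (all of [4,5])
  i=4: ✓ (all of [5,6])
  i=5: ✓ (all of [6,7])
  i=6: ✗ (fails at j=8)
  i=7: ✗ (fails at j=8)
  i=8: ✓ (all of [9,10])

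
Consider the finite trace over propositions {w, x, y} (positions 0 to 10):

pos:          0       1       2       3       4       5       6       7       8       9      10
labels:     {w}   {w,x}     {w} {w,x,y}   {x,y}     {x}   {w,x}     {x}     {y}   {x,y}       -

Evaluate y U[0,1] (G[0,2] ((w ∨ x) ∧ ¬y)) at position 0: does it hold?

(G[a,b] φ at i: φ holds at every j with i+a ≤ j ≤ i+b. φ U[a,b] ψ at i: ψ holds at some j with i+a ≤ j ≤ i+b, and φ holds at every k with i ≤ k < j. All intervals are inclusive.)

Need some j in [0,1] with G[0,2] ((w ∨ x) ∧ ¬y), and y at every k in [0,j-1].
  j=0: G[0,2] ((w ∨ x) ∧ ¬y) holds; no prefix to check → satisfied.

Holds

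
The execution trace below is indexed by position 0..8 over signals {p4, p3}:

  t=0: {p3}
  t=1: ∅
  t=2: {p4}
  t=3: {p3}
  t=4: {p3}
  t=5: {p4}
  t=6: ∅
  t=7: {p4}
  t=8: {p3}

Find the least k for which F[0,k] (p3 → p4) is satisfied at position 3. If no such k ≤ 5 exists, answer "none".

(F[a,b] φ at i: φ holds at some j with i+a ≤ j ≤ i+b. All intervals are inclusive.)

Scan j = 3,4,… for (p3 → p4):
  j=3: fails
  j=4: fails
  j=5: holds
First hit at j=5, so smallest k = 5-3 = 2.

2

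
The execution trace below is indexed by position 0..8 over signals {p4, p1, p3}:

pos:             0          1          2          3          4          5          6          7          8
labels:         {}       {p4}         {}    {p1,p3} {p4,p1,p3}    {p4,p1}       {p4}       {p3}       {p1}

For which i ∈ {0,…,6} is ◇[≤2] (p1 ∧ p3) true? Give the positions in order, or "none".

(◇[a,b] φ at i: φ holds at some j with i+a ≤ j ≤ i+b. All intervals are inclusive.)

1, 2, 3, 4

Evaluate at each i in [0,6]:
  i=0: ✗ (none in [0,2])
  i=1: ✓ (witness j=3)
  i=2: ✓ (witness j=3)
  i=3: ✓ (witness j=3)
  i=4: ✓ (witness j=4)
  i=5: ✗ (none in [5,7])
  i=6: ✗ (none in [6,8])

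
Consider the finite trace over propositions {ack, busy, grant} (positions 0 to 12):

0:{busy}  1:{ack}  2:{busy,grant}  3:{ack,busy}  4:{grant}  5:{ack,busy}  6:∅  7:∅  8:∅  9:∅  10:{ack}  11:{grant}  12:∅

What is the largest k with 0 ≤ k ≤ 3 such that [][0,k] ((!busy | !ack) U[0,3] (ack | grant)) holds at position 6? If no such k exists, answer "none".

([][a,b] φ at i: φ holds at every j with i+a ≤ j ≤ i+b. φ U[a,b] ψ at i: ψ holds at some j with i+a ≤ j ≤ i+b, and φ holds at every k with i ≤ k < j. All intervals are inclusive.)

((!busy | !ack) U[0,3] (ack | grant)) must hold from j=6 onward; find where it first fails.
  j=6: fails → no k works.

none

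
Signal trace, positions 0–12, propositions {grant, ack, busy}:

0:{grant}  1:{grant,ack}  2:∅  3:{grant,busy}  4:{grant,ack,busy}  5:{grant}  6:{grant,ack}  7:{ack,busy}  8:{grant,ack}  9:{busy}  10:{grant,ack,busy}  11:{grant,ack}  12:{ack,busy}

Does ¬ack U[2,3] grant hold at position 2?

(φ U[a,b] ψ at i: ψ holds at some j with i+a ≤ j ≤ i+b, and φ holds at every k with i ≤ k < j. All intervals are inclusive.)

True

Need some j in [4,5] with grant, and ¬ack at every k in [2,j-1].
  j=4: grant holds; ¬ack holds at every k in [2,3] → satisfied.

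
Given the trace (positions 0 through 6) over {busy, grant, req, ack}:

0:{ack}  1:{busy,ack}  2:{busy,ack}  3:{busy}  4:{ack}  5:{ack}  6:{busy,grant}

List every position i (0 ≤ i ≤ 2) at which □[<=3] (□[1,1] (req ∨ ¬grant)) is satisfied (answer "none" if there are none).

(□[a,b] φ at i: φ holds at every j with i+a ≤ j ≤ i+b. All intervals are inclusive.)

Evaluate at each i in [0,2]:
  i=0: ✓ (all of [0,3])
  i=1: ✓ (all of [1,4])
  i=2: ✗ (fails at j=5)

0, 1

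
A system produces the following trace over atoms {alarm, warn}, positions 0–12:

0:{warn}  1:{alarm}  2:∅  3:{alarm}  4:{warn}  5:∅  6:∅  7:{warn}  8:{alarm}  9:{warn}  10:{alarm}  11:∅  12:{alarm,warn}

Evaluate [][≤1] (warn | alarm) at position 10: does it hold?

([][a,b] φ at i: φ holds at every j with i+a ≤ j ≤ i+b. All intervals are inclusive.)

Check (warn | alarm) at every j in [10,11]:
  j=10: true
  j=11: false
Fails at j=11 → formula fails.

False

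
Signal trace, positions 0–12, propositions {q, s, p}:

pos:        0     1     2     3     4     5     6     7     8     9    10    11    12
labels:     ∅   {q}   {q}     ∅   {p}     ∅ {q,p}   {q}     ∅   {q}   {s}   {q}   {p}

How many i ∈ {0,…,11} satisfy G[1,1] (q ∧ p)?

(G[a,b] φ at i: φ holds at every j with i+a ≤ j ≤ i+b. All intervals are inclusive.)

Evaluate at each i in [0,11]:
  i=0: ✗ (fails at j=1)
  i=1: ✗ (fails at j=2)
  i=2: ✗ (fails at j=3)
  i=3: ✗ (fails at j=4)
  i=4: ✗ (fails at j=5)
  i=5: ✓ (all of [6,6])
  i=6: ✗ (fails at j=7)
  i=7: ✗ (fails at j=8)
  i=8: ✗ (fails at j=9)
  i=9: ✗ (fails at j=10)
  i=10: ✗ (fails at j=11)
  i=11: ✗ (fails at j=12)
Positions where it holds: {5} → 1.

1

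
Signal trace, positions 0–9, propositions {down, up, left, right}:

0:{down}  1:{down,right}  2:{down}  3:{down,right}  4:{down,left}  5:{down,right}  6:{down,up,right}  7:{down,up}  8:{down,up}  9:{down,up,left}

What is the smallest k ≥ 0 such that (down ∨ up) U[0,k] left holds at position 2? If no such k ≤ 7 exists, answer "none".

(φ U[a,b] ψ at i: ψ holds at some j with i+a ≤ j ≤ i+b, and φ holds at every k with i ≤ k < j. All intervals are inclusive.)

2

Need earliest j ≥ 2 with left, and (down ∨ up) at every k in [2,j-1].
  j=2: rhs fails.
  j=3: rhs fails.
  j=4: rhs holds; lhs holds on [2,3]. k = 2.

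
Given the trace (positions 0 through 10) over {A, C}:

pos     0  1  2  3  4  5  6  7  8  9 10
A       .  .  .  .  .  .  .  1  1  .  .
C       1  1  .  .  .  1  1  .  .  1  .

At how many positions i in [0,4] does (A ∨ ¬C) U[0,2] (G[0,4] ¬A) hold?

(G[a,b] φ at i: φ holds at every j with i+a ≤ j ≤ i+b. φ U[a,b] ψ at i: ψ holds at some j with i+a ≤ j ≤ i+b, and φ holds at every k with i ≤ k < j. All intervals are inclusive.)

Evaluate at each i in [0,4]:
  i=0: ✓ (rhs at j=0)
  i=1: ✓ (rhs at j=1)
  i=2: ✓ (rhs at j=2)
  i=3: ✗ (no rhs in [3,5])
  i=4: ✗ (no rhs in [4,6])
Positions where it holds: {0, 1, 2} → 3.

3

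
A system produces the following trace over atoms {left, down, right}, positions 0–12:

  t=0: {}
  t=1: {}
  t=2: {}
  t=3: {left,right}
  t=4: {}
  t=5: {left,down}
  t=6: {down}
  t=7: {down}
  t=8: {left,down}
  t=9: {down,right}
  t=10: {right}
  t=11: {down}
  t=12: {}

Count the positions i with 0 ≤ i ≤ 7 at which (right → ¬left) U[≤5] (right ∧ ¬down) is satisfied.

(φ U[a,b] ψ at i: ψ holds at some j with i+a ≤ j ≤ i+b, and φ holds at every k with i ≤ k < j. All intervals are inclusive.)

7

Evaluate at each i in [0,7]:
  i=0: ✓ (rhs at j=3; lhs holds on [0,2])
  i=1: ✓ (rhs at j=3; lhs holds on [1,2])
  i=2: ✓ (rhs at j=3; lhs holds on [2,2])
  i=3: ✓ (rhs at j=3)
  i=4: ✗ (no rhs in [4,9])
  i=5: ✓ (rhs at j=10; lhs holds on [5,9])
  i=6: ✓ (rhs at j=10; lhs holds on [6,9])
  i=7: ✓ (rhs at j=10; lhs holds on [7,9])
Positions where it holds: {0, 1, 2, 3, 5, 6, 7} → 7.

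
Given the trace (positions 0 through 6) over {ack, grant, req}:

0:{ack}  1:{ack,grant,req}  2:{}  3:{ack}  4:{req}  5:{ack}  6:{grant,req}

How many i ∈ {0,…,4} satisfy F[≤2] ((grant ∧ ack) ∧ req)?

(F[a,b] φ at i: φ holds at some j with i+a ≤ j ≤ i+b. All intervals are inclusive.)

Evaluate at each i in [0,4]:
  i=0: ✓ (witness j=1)
  i=1: ✓ (witness j=1)
  i=2: ✗ (none in [2,4])
  i=3: ✗ (none in [3,5])
  i=4: ✗ (none in [4,6])
Positions where it holds: {0, 1} → 2.

2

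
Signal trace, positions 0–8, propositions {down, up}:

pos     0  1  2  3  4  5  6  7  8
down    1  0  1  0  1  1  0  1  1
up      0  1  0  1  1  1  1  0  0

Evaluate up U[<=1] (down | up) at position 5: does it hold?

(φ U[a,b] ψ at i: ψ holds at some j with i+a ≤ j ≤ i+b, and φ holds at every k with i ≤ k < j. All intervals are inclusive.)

Need some j in [5,6] with (down | up), and up at every k in [5,j-1].
  j=5: (down | up) holds; no prefix to check → satisfied.

True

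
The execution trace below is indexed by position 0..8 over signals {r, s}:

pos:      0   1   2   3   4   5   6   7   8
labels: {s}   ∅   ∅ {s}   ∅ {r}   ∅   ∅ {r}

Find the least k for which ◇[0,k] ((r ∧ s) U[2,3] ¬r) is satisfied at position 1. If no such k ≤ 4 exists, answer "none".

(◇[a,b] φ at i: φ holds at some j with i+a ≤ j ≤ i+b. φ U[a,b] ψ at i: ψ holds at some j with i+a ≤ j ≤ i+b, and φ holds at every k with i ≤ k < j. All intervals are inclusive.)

Scan j = 1,2,… for ((r ∧ s) U[2,3] ¬r):
  j=1: fails
  j=2: fails
  j=3: fails
  j=4: fails
  j=5: fails
No j in [1,5] satisfies it → none.

none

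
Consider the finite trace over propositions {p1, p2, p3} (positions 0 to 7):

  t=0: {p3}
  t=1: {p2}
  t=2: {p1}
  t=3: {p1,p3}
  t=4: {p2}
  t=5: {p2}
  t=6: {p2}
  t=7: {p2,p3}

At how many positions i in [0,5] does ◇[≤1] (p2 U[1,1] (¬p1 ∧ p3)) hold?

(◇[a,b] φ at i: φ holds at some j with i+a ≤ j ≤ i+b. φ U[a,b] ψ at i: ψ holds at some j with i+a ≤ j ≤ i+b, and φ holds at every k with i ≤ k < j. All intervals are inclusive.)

1

Evaluate at each i in [0,5]:
  i=0: ✗ (none in [0,1])
  i=1: ✗ (none in [1,2])
  i=2: ✗ (none in [2,3])
  i=3: ✗ (none in [3,4])
  i=4: ✗ (none in [4,5])
  i=5: ✓ (witness j=6)
Positions where it holds: {5} → 1.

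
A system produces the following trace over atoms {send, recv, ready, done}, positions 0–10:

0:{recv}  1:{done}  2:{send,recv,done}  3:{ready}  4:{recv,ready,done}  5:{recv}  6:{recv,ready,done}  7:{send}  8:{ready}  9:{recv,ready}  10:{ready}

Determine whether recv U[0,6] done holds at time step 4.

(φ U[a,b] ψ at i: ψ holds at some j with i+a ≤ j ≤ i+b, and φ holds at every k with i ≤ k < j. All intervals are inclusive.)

Yes

Need some j in [4,10] with done, and recv at every k in [4,j-1].
  j=4: done holds; no prefix to check → satisfied.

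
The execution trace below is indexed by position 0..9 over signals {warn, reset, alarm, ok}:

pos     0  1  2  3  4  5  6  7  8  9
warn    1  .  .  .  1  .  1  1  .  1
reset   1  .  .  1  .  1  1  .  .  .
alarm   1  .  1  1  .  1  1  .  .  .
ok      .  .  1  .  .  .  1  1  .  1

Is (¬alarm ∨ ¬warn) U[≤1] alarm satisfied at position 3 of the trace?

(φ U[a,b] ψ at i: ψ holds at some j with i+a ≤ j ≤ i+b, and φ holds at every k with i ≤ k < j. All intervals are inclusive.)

Need some j in [3,4] with alarm, and (¬alarm ∨ ¬warn) at every k in [3,j-1].
  j=3: alarm holds; no prefix to check → satisfied.

Holds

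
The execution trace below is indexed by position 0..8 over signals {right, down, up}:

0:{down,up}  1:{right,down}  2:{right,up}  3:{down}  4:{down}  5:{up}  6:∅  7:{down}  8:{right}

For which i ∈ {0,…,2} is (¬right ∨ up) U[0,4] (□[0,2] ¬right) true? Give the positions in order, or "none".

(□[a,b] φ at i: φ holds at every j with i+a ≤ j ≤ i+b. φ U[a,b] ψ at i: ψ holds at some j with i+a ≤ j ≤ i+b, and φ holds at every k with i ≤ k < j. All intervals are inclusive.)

Evaluate at each i in [0,2]:
  i=0: ✗ (lhs fails at k=1 before rhs at j=3)
  i=1: ✗ (lhs fails at k=1 before rhs at j=3)
  i=2: ✓ (rhs at j=3; lhs holds on [2,2])

2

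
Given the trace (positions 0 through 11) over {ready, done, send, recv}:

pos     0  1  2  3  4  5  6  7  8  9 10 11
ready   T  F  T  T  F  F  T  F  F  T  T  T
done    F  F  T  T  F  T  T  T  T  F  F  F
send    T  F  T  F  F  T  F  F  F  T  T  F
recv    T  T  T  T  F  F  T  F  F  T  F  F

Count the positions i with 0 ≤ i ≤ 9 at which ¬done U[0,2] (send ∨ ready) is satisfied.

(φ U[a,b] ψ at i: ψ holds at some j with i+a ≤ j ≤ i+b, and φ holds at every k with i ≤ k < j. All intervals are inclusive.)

Evaluate at each i in [0,9]:
  i=0: ✓ (rhs at j=0)
  i=1: ✓ (rhs at j=2; lhs holds on [1,1])
  i=2: ✓ (rhs at j=2)
  i=3: ✓ (rhs at j=3)
  i=4: ✓ (rhs at j=5; lhs holds on [4,4])
  i=5: ✓ (rhs at j=5)
  i=6: ✓ (rhs at j=6)
  i=7: ✗ (lhs fails at k=7 before rhs at j=9)
  i=8: ✗ (lhs fails at k=8 before rhs at j=9)
  i=9: ✓ (rhs at j=9)
Positions where it holds: {0, 1, 2, 3, 4, 5, 6, 9} → 8.

8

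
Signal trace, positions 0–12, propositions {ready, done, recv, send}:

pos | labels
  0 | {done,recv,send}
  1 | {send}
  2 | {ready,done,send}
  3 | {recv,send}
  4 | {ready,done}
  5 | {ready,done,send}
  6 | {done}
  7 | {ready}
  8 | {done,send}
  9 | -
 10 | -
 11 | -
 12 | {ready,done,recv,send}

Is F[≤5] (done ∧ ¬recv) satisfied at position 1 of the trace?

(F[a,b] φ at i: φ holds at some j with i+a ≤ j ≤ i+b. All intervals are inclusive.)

Check (done ∧ ¬recv) at each j in [1,6]:
  j=1: false
  j=2: true
  j=3: false
  j=4: true
  j=5: true
  j=6: true
Found at j=2 → formula holds.

Holds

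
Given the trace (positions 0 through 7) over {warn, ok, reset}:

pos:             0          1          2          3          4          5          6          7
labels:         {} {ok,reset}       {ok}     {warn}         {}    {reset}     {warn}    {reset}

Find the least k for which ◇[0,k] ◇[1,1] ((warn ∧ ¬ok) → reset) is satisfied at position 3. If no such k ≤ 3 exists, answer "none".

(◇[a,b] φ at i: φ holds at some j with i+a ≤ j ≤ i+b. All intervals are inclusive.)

Scan j = 3,4,… for ◇[1,1] ((warn ∧ ¬ok) → reset):
  j=3: holds
First hit at j=3, so smallest k = 3-3 = 0.

0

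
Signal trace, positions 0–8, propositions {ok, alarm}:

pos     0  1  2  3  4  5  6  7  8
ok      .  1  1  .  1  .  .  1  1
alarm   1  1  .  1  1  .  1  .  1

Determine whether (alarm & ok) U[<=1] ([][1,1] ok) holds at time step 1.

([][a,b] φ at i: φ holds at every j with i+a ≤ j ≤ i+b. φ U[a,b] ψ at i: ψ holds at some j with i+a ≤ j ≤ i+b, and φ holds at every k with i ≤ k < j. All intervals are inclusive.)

Need some j in [1,2] with [][1,1] ok, and (alarm & ok) at every k in [1,j-1].
  j=1: [][1,1] ok holds; no prefix to check → satisfied.

Yes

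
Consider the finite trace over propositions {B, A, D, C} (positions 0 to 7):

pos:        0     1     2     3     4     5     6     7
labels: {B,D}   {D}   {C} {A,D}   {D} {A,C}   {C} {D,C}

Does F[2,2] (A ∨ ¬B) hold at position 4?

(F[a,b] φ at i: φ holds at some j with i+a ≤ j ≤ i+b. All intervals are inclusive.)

Check (A ∨ ¬B) at each j in [6,6]:
  j=6: true
Found at j=6 → formula holds.

Holds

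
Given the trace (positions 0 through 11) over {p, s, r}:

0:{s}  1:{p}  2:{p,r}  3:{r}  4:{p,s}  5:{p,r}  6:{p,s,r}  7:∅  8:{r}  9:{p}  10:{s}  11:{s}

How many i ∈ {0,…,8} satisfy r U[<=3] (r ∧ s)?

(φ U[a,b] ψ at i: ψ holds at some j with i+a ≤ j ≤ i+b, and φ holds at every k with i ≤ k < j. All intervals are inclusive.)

2

Evaluate at each i in [0,8]:
  i=0: ✗ (no rhs in [0,3])
  i=1: ✗ (no rhs in [1,4])
  i=2: ✗ (no rhs in [2,5])
  i=3: ✗ (lhs fails at k=4 before rhs at j=6)
  i=4: ✗ (lhs fails at k=4 before rhs at j=6)
  i=5: ✓ (rhs at j=6; lhs holds on [5,5])
  i=6: ✓ (rhs at j=6)
  i=7: ✗ (no rhs in [7,10])
  i=8: ✗ (no rhs in [8,11])
Positions where it holds: {5, 6} → 2.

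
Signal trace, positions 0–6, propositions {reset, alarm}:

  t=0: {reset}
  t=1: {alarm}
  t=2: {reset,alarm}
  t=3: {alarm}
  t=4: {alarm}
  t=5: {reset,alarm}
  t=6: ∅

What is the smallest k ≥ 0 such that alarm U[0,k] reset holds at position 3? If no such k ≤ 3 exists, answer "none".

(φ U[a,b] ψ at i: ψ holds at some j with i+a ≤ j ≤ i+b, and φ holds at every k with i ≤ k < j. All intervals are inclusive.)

2

Need earliest j ≥ 3 with reset, and alarm at every k in [3,j-1].
  j=3: rhs fails.
  j=4: rhs fails.
  j=5: rhs holds; lhs holds on [3,4]. k = 2.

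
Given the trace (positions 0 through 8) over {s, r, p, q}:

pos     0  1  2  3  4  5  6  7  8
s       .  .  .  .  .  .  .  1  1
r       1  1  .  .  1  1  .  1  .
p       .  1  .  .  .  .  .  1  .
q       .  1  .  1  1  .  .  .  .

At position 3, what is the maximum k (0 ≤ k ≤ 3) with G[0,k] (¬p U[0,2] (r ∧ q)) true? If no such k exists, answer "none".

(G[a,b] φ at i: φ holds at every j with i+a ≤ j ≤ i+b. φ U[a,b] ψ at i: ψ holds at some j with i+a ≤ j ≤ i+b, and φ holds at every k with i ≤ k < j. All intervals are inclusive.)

(¬p U[0,2] (r ∧ q)) must hold from j=3 onward; find where it first fails.
  j=3: holds
  j=4: holds
  j=5: fails
Holds on [3,4], so largest k = 1.

1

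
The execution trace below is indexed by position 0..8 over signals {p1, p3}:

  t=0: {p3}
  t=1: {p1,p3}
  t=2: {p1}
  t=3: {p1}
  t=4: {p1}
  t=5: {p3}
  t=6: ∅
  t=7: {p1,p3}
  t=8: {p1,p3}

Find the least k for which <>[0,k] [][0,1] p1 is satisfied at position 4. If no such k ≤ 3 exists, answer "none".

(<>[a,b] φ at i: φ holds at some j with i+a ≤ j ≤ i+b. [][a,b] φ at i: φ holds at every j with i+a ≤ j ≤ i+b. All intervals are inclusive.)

Scan j = 4,5,… for [][0,1] p1:
  j=4: fails
  j=5: fails
  j=6: fails
  j=7: holds
First hit at j=7, so smallest k = 7-4 = 3.

3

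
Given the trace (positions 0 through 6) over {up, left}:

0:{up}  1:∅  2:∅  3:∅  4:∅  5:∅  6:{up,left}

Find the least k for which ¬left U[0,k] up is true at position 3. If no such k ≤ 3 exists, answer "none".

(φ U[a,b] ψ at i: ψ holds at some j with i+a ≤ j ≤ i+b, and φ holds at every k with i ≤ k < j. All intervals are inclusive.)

Need earliest j ≥ 3 with up, and ¬left at every k in [3,j-1].
  j=3: rhs fails.
  j=4: rhs fails.
  j=5: rhs fails.
  j=6: rhs holds; lhs holds on [3,5]. k = 3.

3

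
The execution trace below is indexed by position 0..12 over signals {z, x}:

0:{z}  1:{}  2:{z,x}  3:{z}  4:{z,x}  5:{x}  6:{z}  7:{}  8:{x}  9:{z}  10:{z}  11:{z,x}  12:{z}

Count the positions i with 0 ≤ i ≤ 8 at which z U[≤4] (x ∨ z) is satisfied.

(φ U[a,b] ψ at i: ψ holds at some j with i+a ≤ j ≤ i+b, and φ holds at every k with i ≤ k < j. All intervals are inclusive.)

7

Evaluate at each i in [0,8]:
  i=0: ✓ (rhs at j=0)
  i=1: ✗ (lhs fails at k=1 before rhs at j=2)
  i=2: ✓ (rhs at j=2)
  i=3: ✓ (rhs at j=3)
  i=4: ✓ (rhs at j=4)
  i=5: ✓ (rhs at j=5)
  i=6: ✓ (rhs at j=6)
  i=7: ✗ (lhs fails at k=7 before rhs at j=8)
  i=8: ✓ (rhs at j=8)
Positions where it holds: {0, 2, 3, 4, 5, 6, 8} → 7.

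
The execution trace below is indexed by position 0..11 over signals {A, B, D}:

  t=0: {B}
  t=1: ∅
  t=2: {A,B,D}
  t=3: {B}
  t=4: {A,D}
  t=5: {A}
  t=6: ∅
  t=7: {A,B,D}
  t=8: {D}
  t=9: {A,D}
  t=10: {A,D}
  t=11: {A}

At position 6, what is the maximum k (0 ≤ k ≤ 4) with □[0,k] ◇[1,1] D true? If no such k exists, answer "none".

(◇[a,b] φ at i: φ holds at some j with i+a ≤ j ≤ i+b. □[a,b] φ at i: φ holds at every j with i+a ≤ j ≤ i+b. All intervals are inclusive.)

◇[1,1] D must hold from j=6 onward; find where it first fails.
  j=6: holds
  j=7: holds
  j=8: holds
  j=9: holds
  j=10: fails
Holds on [6,9], so largest k = 3.

3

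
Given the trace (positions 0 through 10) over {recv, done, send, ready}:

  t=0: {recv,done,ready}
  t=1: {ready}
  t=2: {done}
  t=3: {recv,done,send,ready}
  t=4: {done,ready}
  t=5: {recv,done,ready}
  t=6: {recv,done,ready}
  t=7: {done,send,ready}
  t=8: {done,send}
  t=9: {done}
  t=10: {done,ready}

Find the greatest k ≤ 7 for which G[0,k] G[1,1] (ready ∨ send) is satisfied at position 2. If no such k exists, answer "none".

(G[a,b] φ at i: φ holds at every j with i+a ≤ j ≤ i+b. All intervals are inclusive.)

5

G[1,1] (ready ∨ send) must hold from j=2 onward; find where it first fails.
  j=2: holds
  j=3: holds
  j=4: holds
  j=5: holds
  j=6: holds
  j=7: holds
  j=8: fails
Holds on [2,7], so largest k = 5.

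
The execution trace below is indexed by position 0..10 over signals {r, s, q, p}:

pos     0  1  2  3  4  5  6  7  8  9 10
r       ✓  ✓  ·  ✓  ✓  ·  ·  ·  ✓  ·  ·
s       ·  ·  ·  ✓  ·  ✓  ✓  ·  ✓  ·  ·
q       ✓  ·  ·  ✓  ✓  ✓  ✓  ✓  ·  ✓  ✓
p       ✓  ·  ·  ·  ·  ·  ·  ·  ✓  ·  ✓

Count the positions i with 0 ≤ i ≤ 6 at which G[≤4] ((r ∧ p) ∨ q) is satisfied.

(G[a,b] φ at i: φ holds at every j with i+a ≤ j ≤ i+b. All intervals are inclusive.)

4

Evaluate at each i in [0,6]:
  i=0: ✗ (fails at j=1)
  i=1: ✗ (fails at j=1)
  i=2: ✗ (fails at j=2)
  i=3: ✓ (all of [3,7])
  i=4: ✓ (all of [4,8])
  i=5: ✓ (all of [5,9])
  i=6: ✓ (all of [6,10])
Positions where it holds: {3, 4, 5, 6} → 4.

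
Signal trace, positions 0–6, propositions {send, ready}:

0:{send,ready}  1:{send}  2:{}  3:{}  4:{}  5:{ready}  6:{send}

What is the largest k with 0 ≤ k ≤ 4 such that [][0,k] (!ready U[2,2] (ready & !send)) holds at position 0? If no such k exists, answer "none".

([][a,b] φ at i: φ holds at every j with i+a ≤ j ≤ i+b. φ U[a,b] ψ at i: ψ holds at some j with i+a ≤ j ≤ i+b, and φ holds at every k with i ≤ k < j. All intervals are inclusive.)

none

(!ready U[2,2] (ready & !send)) must hold from j=0 onward; find where it first fails.
  j=0: fails → no k works.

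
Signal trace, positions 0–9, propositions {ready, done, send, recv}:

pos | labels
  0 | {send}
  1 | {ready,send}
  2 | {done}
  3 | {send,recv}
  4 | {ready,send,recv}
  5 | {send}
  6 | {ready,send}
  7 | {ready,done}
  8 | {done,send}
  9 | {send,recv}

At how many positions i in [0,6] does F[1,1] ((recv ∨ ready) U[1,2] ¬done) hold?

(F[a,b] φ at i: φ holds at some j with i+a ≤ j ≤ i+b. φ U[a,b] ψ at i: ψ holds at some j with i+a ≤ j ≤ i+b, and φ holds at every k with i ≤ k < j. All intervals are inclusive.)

Evaluate at each i in [0,6]:
  i=0: ✗ (none in [1,1])
  i=1: ✗ (none in [2,2])
  i=2: ✓ (witness j=3)
  i=3: ✓ (witness j=4)
  i=4: ✗ (none in [5,5])
  i=5: ✗ (none in [6,6])
  i=6: ✗ (none in [7,7])
Positions where it holds: {2, 3} → 2.

2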